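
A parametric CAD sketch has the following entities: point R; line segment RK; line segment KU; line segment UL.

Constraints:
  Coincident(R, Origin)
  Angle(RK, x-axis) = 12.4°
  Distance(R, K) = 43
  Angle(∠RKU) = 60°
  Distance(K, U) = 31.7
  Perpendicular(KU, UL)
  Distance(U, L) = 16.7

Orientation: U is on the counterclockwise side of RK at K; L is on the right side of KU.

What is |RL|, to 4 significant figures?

54.90

R is at the origin; RK runs at 12.4° with length 43.0, so K = 43.0·(cos 12.4°, sin 12.4°) = (42.00, 9.234). ∠RKU = 60.0°, so KU runs at 12.4° + (180° − 60.0°) = 132.4° from the x-axis; with |KU| = 31.7, U = K + 31.7·(cos 132.4°, sin 132.4°) = (20.62, 32.64). KU ⟂ UL; with |UL| = 16.7 on the right of KU, L = U + 16.7·(0.7385, 0.6743) = (32.95, 43.90). Then |RL| = |L − R| = 54.90.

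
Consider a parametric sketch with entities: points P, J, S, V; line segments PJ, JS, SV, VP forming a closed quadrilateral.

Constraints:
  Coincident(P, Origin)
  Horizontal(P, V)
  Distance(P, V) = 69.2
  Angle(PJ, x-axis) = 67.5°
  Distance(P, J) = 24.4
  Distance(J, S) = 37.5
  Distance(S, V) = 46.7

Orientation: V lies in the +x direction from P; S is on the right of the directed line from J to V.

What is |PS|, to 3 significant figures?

26.9

Checks: |JS| = 37.50 ✓; |SV| = 46.70 ✓.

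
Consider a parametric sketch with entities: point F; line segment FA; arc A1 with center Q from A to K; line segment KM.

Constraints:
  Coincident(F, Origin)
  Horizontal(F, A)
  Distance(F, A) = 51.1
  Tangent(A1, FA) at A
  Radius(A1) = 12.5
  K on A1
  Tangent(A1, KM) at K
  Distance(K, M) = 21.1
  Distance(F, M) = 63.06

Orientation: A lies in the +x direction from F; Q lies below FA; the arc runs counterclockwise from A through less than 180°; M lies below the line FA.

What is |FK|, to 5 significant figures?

44.518

Checks: |QK| = 12.50 ✓; ∠(QK, KM) = 90.00° ✓; |KM| = 21.10 ✓; |FM| = 63.06 ✓.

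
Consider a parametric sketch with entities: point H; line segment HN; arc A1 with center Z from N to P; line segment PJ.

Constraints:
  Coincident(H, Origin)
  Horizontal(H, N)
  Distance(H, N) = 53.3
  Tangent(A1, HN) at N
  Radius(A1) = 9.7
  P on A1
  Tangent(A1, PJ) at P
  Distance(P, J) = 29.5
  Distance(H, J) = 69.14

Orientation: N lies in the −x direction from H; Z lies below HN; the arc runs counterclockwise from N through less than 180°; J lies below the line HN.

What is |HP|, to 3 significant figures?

63.9

Checks: |ZP| = 9.700 ✓; ∠(ZP, PJ) = 90.00° ✓; |PJ| = 29.50 ✓; |HJ| = 69.14 ✓.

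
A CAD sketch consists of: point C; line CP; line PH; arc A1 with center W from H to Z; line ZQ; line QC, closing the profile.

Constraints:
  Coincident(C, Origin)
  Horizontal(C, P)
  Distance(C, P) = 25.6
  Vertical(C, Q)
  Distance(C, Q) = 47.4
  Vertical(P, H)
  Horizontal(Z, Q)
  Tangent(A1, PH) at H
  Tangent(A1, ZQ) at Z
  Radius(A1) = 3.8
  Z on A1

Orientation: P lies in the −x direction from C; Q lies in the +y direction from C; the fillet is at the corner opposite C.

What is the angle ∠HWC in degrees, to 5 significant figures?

116.57°

C is at the origin; CP is horizontal with |CP| = 25.6 and P on the −x side, so P = (-25.600, 0.0000). C and Q share the same x with |CQ| = 47.4 and Q on the +y side, so Q = (0.0000, 47.400). The virtual corner opposite C is at (-25.600, 47.400). A1 meets PH tangentially, so WH is at right angles to PH and tangency of A1 to ZQ means the radius WZ is perpendicular to ZQ, with radius 3.8, so the center W sits 3.8 in from both sides at W = (-21.800, 43.600). That places the tangent points at H = (-25.600, 43.600) on PH and Z = (-21.800, 47.400) on ZQ. Then cos ∠HWC = WH·WC / (|WH||WC|), giving 116.57°.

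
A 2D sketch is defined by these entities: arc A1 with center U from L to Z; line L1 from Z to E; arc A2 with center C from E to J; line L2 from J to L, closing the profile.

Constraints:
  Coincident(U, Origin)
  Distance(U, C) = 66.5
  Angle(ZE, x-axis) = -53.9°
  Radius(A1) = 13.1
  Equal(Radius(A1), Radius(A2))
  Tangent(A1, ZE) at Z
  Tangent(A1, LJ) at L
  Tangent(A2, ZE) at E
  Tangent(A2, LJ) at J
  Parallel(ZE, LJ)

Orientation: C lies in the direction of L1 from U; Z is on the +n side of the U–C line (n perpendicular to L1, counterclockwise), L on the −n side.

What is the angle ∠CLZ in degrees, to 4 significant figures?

78.86°

The slot axis is L1's direction at -53.9°, so u = (cos -53.9°, sin -53.9°) = (0.5892, -0.8080) and n = (−sin -53.9°, cos -53.9°) = (0.8080, 0.5892). U is at the origin and C lies 66.5 along u from U, so C = 66.5·u = (39.18, -53.73). Tangency of A1 to both parallel lines with radius 13.1 puts Z and L at U ± 13.1·n: Z = (10.58, 7.718), L = (-10.58, -7.718). Then cos ∠CLZ = LC·LZ / (|LC||LZ|), giving 78.86°.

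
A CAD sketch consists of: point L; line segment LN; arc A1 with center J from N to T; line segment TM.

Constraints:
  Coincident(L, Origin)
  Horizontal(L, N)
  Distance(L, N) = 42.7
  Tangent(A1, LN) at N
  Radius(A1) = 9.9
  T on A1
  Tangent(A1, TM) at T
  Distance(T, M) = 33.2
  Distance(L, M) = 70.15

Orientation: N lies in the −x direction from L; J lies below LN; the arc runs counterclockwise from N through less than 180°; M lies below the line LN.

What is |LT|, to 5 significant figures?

53.256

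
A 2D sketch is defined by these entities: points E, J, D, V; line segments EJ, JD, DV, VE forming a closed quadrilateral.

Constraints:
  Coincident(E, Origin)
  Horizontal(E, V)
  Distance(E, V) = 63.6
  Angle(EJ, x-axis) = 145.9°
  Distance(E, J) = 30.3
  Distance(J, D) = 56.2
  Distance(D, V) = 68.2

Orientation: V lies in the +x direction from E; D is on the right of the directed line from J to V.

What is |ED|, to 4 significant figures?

31.75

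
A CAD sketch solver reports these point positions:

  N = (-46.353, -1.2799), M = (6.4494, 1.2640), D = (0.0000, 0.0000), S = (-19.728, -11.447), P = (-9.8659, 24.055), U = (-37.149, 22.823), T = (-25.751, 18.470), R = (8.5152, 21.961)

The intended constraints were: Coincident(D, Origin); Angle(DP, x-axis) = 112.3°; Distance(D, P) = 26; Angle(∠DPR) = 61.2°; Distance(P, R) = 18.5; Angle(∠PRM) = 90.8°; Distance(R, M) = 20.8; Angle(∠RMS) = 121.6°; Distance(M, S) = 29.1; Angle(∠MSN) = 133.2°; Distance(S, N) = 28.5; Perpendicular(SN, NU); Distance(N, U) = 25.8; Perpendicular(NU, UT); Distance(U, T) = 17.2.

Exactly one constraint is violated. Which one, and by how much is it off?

Distance(U, T) = 17.2 — off by 5.00.

D = (0.00, 0.00) ✓; DP at 112.3° ✓; |DP| = 26.00 ✓; ∠DPR = 61.20° ✓; |PR| = 18.50 ✓; ∠PRM = 90.80° ✓; |RM| = 20.80 ✓; ∠RMS = 121.6° ✓; |MS| = 29.10 ✓; ∠MSN = 133.2° ✓; |SN| = 28.50 ✓; ∠(SN, NU) = 90.00° ✓; |NU| = 25.80 ✓; ∠(NU, UT) = 90.00° ✓; |UT| = 12.20 ✗.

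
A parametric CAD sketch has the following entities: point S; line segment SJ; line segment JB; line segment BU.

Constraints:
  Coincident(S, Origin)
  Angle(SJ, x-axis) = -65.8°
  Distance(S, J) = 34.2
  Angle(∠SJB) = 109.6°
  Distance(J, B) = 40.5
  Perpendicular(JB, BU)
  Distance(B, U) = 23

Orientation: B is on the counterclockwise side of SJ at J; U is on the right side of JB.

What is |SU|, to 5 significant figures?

75.830

S is at the origin; SJ runs at -65.8° with length 34.2, so J = 34.2·(cos -65.8°, sin -65.8°) = (14.019, -31.195). ∠SJB = 109.6°, so JB runs at -65.8° + (180° − 109.6°) = 4.6000° from the x-axis; with |JB| = 40.5, B = J + 40.5·(cos 4.6000°, sin 4.6000°) = (54.389, -27.946). JB ⟂ BU; with |BU| = 23.0 on the right of JB, U = B + 23.0·(0.080199, -0.99678) = (56.233, -50.872). Then |SU| = |U − S| = 75.830.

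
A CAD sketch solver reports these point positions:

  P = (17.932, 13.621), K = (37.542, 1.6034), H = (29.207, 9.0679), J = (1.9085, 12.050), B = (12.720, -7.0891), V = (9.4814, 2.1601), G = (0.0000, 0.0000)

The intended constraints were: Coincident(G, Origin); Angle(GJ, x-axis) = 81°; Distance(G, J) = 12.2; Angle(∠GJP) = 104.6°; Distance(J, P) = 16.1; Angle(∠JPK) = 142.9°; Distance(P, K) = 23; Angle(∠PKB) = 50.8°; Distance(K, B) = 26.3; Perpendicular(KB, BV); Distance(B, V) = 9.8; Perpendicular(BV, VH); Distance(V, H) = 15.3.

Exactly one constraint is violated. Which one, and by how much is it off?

Distance(V, H) = 15.3 — off by 5.60.

G = (0.00, 0.00) ✓; GJ at 81.00° ✓; |GJ| = 12.20 ✓; ∠GJP = 104.6° ✓; |JP| = 16.10 ✓; ∠JPK = 142.9° ✓; |PK| = 23.00 ✓; ∠PKB = 50.80° ✓; |KB| = 26.30 ✓; ∠(KB, BV) = 90.00° ✓; |BV| = 9.800 ✓; ∠(BV, VH) = 90.00° ✓; |VH| = 20.90 ✗.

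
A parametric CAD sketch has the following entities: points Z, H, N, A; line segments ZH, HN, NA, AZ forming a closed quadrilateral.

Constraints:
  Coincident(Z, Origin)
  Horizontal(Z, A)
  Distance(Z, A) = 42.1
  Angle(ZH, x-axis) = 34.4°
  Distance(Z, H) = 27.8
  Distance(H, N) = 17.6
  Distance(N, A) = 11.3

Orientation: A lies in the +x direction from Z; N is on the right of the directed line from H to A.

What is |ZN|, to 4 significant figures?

30.80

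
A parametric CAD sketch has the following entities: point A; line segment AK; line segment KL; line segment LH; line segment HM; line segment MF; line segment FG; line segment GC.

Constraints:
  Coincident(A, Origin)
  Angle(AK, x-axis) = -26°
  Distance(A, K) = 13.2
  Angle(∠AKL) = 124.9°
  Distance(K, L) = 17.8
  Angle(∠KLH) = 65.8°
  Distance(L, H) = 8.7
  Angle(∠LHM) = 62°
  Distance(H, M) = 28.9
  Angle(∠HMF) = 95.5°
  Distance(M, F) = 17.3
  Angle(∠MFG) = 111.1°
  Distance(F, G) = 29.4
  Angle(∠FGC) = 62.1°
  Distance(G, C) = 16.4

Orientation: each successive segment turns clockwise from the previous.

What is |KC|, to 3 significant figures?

22.9

∠MFG = 111.1° gives FG at -107° from the x-axis; with |FG| = 29.4, G = (31.3, -38.8). ∠FGC = 62.1° gives GC at 135° from the x-axis; with |GC| = 16.4, C = (19.6, -27.3). Then |KC| = |C − K| = 22.9.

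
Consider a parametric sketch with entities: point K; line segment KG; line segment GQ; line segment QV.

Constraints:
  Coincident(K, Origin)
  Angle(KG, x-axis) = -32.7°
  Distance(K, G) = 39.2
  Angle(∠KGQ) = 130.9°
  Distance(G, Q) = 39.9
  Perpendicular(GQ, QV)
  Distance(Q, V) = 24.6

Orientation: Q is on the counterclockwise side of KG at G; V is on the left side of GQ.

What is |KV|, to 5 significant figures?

65.758

∠KGQ = 130.9°, so GQ runs at -32.7° + (180° − 130.9°) = 16.400° from the x-axis; with |GQ| = 39.9, Q = G + 39.9·(cos 16.400°, sin 16.400°) = (71.264, -9.9120). GQ is perpendicular to QV; with |QV| = 24.6 on the left of GQ, V = Q + 24.6·(-0.28234, 0.95931) = (64.318, 13.687). Then |KV| = |V − K| = 65.758.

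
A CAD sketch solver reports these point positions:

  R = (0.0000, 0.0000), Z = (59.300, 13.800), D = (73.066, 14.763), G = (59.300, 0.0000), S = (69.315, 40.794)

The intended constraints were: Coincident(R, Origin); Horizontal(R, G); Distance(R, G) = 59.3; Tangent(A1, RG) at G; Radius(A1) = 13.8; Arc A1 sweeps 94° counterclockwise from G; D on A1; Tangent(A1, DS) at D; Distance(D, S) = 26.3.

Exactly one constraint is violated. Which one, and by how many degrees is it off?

Tangent(A1, DS) at D — off by 4.20°.

R = (0.00, 0.00) ✓; R.y = 0.00, G.y = 0.00 ✓; |RG| = 59.30 ✓; ∠(ZG, GR) = 90.00° ✓; |ZG| = 13.80 ✓; bearing(Z→D) − bearing(Z→G) = 94.00° ✓; |ZD| = 13.80 ✓; ∠(ZD, DS) = 85.80° ✗; |DS| = 26.30 ✓.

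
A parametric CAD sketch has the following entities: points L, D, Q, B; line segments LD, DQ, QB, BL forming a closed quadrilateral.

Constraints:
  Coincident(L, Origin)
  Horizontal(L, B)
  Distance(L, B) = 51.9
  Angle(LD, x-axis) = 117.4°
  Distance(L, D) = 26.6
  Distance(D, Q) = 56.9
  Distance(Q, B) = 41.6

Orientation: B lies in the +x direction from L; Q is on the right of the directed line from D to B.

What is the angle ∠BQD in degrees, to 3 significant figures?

86.4°

L is at the origin; LB is horizontal with |LB| = 51.9 and B in +x, so B = (51.9, 0). LD runs at 117.4° with |LD| = 26.6, so D = (-12.2, 23.6). Q is determined by |DQ| = 56.9 and |QB| = 41.6 together: it lies at the intersection of circle(D, 56.9) and circle(B, 41.6). With |DB| = 68.4, the foot of the radical line on DB is 45.2 from D and the perpendicular offset is √(56.9² − 45.2²) = 34.6. Taking the right-of-DB solution: Q = (18.2, -24.4).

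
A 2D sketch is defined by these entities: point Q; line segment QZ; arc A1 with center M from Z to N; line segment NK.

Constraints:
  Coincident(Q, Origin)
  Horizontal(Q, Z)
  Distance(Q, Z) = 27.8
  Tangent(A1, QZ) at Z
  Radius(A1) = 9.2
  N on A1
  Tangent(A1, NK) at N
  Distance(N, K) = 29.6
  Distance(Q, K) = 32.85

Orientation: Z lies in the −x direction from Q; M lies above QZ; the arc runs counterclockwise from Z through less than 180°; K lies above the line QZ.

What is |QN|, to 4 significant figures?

20.18

Q is at the origin; Q and Z share the same y with |QZ| = 27.8 and Z on the −x side, so Z = (-27.80, 0.000). The tangent condition forces MZ to be normal to QZ, so M = Z + (0, 9.2) = (-27.80, 9.200). Since MN ⟂ NK (tangency), |MK| = √(9.2² + 29.6²) = 31.00 regardless of where N sits on A1. So K lies on both circle(Q, 32.85) and circle(M, 31.00); the above-QZ intersection is K = (-6.923, 32.11). N is the foot of the tangent from K: N = (-19.47, 5.301).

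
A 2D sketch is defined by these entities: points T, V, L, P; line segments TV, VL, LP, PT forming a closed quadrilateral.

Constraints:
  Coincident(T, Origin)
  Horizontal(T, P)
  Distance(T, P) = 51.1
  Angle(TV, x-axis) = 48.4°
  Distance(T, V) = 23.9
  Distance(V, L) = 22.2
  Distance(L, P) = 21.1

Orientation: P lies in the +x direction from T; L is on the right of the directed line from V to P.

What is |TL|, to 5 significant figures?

30.023

T is at the origin; T and P share the same y with |TP| = 51.1 and P in +x, so P = (51.1, 0). TV runs at 48.4° with |TV| = 23.9, so V = (15.868, 17.872). L is determined by |VL| = 22.2 and |LP| = 21.1 together: it lies at the intersection of circle(V, 22.2) and circle(P, 21.1). With |VP| = 39.506, the foot of the radical line on VP is 20.356 from V and the perpendicular offset is √(22.2² − 20.356²) = 8.8589. Taking the right-of-VP solution: L = (30.014, 0.76297).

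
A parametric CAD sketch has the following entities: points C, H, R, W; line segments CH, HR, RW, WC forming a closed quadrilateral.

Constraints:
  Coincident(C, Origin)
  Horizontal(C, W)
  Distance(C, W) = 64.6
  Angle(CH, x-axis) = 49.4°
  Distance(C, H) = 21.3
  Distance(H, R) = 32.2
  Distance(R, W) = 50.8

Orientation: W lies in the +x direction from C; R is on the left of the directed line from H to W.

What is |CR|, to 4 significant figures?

53.50

C is at the origin; C and W share the same y with |CW| = 64.6 and W in +x, so W = (64.6, 0). CH runs at 49.4° with |CH| = 21.3, so H = (13.86, 16.17). R is determined by |HR| = 32.2 and |RW| = 50.8 together: it lies at the intersection of circle(H, 32.2) and circle(W, 50.8). With |HW| = 53.25, the foot of the radical line on HW is 12.13 from H and the perpendicular offset is √(32.2² − 12.13²) = 29.83. Taking the left-of-HW solution: R = (34.48, 40.91).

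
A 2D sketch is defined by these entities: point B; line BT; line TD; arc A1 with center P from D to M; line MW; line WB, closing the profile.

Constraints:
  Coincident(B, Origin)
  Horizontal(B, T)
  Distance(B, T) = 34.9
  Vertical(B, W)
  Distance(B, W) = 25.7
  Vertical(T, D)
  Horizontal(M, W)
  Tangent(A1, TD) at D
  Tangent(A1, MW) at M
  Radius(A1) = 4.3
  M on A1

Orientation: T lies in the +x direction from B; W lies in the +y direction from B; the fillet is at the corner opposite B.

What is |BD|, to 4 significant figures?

40.94

B is at the origin; BT is horizontal with |BT| = 34.9 and T on the +x side, so T = (34.90, 0.000). BW is vertical with |BW| = 25.7 and W on the +y side, so W = (0.000, 25.70). The virtual corner opposite B is at (34.90, 25.70). Since A1 is tangent to TD there, PD ⟂ TD and the tangent condition forces PM to be normal to MW, with radius 4.3, so the center P sits 4.3 in from both sides at P = (30.60, 21.40). That places the tangent points at D = (34.90, 21.40) on TD and M = (30.60, 25.70) on MW. Then |BD| = |D − B| = 40.94.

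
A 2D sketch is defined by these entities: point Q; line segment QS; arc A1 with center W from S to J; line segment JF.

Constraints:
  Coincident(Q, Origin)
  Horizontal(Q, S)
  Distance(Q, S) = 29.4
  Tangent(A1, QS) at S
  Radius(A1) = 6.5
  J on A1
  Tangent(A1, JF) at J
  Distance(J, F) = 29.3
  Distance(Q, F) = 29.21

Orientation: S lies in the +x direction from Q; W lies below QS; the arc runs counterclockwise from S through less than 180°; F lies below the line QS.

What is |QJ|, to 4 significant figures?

24.07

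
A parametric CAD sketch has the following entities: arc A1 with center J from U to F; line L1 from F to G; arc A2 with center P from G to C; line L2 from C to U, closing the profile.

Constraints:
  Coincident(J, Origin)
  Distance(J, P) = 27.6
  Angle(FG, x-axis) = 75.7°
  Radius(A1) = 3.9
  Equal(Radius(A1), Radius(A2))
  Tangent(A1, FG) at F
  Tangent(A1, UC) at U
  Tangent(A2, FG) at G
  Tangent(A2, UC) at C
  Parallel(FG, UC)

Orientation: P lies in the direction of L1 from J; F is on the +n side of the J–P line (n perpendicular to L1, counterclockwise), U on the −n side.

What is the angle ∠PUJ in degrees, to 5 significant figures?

81.957°

The slot axis is L1's direction at 75.7°, so u = (cos 75.7°, sin 75.7°) = (0.24700, 0.96902) and n = (−sin 75.7°, cos 75.7°) = (-0.96902, 0.24700). J is at the origin and P lies 27.6 along u from J, so P = 27.6·u = (6.8172, 26.745). Tangency of A1 to both parallel lines with radius 3.9 puts F and U at J ± 3.9·n: F = (-3.7792, 0.96330), U = (3.7792, -0.96330). Then cos ∠PUJ = UP·UJ / (|UP||UJ|), giving 81.957°.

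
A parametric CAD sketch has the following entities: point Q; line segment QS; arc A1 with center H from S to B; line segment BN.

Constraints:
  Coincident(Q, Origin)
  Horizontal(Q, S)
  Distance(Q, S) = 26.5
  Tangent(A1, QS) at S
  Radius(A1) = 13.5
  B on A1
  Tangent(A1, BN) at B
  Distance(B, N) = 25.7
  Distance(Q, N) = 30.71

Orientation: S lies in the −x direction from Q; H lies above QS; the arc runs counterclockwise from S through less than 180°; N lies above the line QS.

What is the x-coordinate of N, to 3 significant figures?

-3.01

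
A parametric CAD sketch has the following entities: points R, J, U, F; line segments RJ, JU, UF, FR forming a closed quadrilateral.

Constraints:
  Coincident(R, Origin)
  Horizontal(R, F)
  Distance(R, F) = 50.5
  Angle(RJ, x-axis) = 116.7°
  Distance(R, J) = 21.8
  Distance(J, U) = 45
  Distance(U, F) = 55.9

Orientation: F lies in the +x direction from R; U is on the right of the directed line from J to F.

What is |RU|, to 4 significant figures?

24.40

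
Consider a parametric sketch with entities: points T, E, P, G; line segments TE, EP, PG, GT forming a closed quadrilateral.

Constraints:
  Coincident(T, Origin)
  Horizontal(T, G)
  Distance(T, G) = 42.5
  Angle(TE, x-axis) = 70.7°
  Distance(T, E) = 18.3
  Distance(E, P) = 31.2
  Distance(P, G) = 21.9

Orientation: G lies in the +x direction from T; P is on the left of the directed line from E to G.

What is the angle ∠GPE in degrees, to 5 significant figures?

97.314°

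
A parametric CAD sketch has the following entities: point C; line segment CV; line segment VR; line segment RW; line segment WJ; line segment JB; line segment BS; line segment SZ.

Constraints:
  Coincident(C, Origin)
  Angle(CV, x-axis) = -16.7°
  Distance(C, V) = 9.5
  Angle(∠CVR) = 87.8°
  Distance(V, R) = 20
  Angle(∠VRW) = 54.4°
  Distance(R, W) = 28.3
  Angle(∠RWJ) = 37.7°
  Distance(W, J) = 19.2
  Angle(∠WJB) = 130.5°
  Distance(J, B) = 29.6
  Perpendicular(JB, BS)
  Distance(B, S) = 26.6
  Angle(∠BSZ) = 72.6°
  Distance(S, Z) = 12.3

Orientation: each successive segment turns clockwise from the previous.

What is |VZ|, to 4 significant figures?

32.64

C is at the origin; CV runs at -16.7° with length 9.5, so V = (9.099, -2.730). ∠CVR = 87.8° gives VR at -108.9° from the x-axis; with |VR| = 20.0, R = (2.621, -21.65). ∠VRW = 54.4° gives RW at 125.5° from the x-axis; with |RW| = 28.3, W = (-13.81, 1.388). ∠RWJ = 37.7° gives WJ at -16.80° from the x-axis; with |WJ| = 19.2, J = (4.568, -4.162). ∠WJB = 130.5° gives JB at -66.30° from the x-axis; with |JB| = 29.6, B = (16.47, -31.27). JB is perpendicular to BS, so BS runs at -156.3°; with |BS| = 26.6, S = (-7.891, -41.96). ∠BSZ = 72.6° gives SZ at 96.30° from the x-axis; with |SZ| = 12.3, Z = (-9.241, -29.73). Then |VZ| = |Z − V| = 32.64.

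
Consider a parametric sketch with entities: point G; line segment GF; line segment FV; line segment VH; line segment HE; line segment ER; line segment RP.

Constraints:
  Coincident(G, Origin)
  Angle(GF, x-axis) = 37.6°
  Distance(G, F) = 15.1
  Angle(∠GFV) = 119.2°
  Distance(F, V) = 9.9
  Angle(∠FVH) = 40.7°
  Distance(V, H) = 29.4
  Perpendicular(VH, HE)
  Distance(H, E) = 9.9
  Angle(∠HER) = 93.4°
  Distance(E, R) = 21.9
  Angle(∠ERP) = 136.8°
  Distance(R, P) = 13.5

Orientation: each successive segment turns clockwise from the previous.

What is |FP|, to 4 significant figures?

11.05

G is at the origin; GF runs at 37.6° with length 15.1, so F = (11.96, 9.213). ∠GFV = 119.2° gives FV at -23.20° from the x-axis; with |FV| = 9.9, V = (21.06, 5.313). ∠FVH = 40.7° gives VH at -162.5° from the x-axis; with |VH| = 29.4, H = (-6.976, -3.528). VH is perpendicular to HE, so HE runs at 107.5°; with |HE| = 9.9, E = (-9.953, 5.914). ∠HER = 93.4° gives ER at 20.90° from the x-axis; with |ER| = 21.9, R = (10.51, 13.73). ∠ERP = 136.8° gives RP at -22.30° from the x-axis; with |RP| = 13.5, P = (23.00, 8.604). Then |FP| = |P − F| = 11.05.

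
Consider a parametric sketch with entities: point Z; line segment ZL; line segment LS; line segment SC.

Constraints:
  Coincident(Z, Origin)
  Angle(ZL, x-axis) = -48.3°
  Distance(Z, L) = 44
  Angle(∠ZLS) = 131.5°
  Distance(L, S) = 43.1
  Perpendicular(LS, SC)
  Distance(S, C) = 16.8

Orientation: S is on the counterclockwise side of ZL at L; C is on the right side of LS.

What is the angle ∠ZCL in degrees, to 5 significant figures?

13.255°

Z is at the origin; ZL runs at -48.3° with length 44.0, so L = 44.0·(cos -48.3°, sin -48.3°) = (29.270, -32.852). ∠ZLS = 131.5°, so LS runs at -48.3° + (180° − 131.5°) = 0.20000° from the x-axis; with |LS| = 43.1, S = L + 43.1·(cos 0.20000°, sin 0.20000°) = (72.370, -32.702). The perpendicularity gives SC at right angles to LS; with |SC| = 16.8 on the right of LS, C = S + 16.8·(0.0034907, -0.99999) = (72.429, -49.502). Then cos ∠ZCL = CZ·CL / (|CZ||CL|), giving 13.255°.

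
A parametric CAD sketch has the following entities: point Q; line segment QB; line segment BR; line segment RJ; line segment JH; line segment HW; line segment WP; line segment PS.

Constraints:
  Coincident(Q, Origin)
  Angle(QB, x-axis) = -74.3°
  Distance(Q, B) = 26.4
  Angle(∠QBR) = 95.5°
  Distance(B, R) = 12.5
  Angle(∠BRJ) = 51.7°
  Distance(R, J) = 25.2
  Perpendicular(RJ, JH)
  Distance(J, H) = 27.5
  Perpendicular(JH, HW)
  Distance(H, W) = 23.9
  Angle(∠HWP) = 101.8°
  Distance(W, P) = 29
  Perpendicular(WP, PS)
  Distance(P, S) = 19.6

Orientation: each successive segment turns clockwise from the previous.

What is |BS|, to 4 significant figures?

16.20

Q is at the origin; QB runs at -74.3° with length 26.4, so B = (7.144, -25.42). ∠QBR = 95.5° gives BR at -158.8° from the x-axis; with |BR| = 12.5, R = (-4.510, -29.94). ∠BRJ = 51.7° gives RJ at 72.90° from the x-axis; with |RJ| = 25.2, J = (2.900, -5.849). RJ is perpendicular to JH, so JH runs at -17.10°; with |JH| = 27.5, H = (29.18, -13.94). JH is perpendicular to HW, so HW runs at -107.1°; with |HW| = 23.9, W = (22.16, -36.78). ∠HWP = 101.8° gives WP at 174.7° from the x-axis; with |WP| = 29.0, P = (-6.720, -34.10). WP ⟂ PS, so PS runs at 84.70°; with |PS| = 19.6, S = (-4.909, -14.58). Then |BS| = |S − B| = 16.20.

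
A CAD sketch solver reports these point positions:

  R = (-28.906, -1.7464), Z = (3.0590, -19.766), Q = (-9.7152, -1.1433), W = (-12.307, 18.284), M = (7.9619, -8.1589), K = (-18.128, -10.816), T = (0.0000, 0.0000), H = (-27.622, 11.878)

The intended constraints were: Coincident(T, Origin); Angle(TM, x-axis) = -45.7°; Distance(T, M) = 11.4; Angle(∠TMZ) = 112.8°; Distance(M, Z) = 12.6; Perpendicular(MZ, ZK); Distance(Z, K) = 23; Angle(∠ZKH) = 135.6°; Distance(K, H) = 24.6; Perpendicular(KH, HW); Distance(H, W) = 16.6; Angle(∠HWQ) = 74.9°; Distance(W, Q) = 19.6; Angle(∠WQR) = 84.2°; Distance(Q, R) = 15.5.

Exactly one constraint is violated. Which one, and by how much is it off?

Distance(Q, R) = 15.5 — off by 3.70.

T = (0.00, 0.00) ✓; TM at -45.70° ✓; |TM| = 11.40 ✓; ∠TMZ = 112.8° ✓; |MZ| = 12.60 ✓; ∠(MZ, ZK) = 90.00° ✓; |ZK| = 23.00 ✓; ∠ZKH = 135.6° ✓; |KH| = 24.60 ✓; ∠(KH, HW) = 90.00° ✓; |HW| = 16.60 ✓; ∠HWQ = 74.90° ✓; |WQ| = 19.60 ✓; ∠WQR = 84.20° ✓; |QR| = 19.20 ✗.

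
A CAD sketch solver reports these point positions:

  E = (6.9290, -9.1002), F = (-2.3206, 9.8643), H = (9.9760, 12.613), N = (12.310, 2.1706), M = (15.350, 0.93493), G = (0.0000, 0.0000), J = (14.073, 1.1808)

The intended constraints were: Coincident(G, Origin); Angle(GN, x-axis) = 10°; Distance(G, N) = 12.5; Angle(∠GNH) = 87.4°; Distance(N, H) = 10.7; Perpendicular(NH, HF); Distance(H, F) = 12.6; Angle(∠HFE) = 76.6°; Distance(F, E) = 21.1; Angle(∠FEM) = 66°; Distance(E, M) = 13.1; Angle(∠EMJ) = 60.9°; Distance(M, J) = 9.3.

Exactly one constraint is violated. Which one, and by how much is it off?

Distance(M, J) = 9.3 — off by 8.00.

G = (0.00, 0.00) ✓; GN at 10.00° ✓; |GN| = 12.50 ✓; ∠GNH = 87.40° ✓; |NH| = 10.70 ✓; ∠(NH, HF) = 90.00° ✓; |HF| = 12.60 ✓; ∠HFE = 76.60° ✓; |FE| = 21.10 ✓; ∠FEM = 66.00° ✓; |EM| = 13.10 ✓; ∠EMJ = 60.90° ✓; |MJ| = 1.300 ✗.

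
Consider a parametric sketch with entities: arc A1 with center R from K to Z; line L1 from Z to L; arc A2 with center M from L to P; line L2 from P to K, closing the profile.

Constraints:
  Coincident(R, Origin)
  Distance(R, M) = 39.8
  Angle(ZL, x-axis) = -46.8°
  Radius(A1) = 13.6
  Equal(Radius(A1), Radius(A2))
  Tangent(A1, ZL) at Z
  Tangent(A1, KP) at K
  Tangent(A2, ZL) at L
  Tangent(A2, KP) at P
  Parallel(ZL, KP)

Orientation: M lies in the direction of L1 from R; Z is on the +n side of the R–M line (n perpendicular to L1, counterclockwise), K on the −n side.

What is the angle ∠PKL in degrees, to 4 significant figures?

34.35°

The slot axis is L1's direction at -46.8°, so u = (cos -46.8°, sin -46.8°) = (0.6845, -0.7290) and n = (−sin -46.8°, cos -46.8°) = (0.7290, 0.6845). R is at the origin and M lies 39.8 along u from R, so M = 39.8·u = (27.24, -29.01). Tangency of A1 to both parallel lines with radius 13.6 puts Z and K at R ± 13.6·n: Z = (9.914, 9.310), K = (-9.914, -9.310). Equal radii place L and P the same way about M: L = M + 13.6·n = (37.16, -19.70), P = M − 13.6·n = (17.33, -38.32). Then cos ∠PKL = KP·KL / (|KP||KL|), giving 34.35°.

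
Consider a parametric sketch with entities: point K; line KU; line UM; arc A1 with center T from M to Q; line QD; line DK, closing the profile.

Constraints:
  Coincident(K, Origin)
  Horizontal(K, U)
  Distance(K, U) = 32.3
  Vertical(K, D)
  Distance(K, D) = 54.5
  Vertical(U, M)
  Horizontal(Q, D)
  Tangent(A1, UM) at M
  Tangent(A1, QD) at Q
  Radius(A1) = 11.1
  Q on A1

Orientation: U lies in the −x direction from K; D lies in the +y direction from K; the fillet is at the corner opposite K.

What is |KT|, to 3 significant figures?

48.3

K is at the origin; KU is horizontal with |KU| = 32.3 and U on the −x side, so U = (-32.3, 0.00). K and D share the same x with |KD| = 54.5 and D on the +y side, so D = (0.00, 54.5). The virtual corner opposite K is at (-32.3, 54.5). A1 meets UM tangentially, so TM is at right angles to UM and since A1 is tangent to QD there, TQ ⟂ QD, with radius 11.1, so the center T sits 11.1 in from both sides at T = (-21.2, 43.4). Then |KT| = |T − K| = 48.3.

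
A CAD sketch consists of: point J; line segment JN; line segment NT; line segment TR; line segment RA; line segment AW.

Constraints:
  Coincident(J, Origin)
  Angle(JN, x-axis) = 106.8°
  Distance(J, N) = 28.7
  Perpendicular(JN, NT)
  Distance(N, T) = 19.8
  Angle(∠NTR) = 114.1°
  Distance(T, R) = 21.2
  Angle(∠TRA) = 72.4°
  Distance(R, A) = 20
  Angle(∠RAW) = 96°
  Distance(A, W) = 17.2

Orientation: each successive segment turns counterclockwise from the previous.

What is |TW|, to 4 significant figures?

15.70

J is at the origin; JN runs at 106.8° with length 28.7, so N = (-8.295, 27.48). JN ⟂ NT, so NT runs at -163.2°; with |NT| = 19.8, T = (-27.25, 21.75). ∠NTR = 114.1° gives TR at -97.30° from the x-axis; with |TR| = 21.2, R = (-29.94, 0.7241). ∠TRA = 72.4° gives RA at 10.30° from the x-axis; with |RA| = 20.0, A = (-10.27, 4.300). ∠RAW = 96.0° gives AW at 94.30° from the x-axis; with |AW| = 17.2, W = (-11.56, 21.45). Then |TW| = |W − T| = 15.70.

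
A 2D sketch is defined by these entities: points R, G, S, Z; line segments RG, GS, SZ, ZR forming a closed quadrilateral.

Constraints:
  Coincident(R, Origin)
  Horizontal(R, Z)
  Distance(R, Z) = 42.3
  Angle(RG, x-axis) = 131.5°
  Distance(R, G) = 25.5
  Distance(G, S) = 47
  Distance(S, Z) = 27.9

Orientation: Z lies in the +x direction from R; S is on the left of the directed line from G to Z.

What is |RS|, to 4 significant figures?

38.80

R is at the origin; RZ is horizontal with |RZ| = 42.3 and Z in +x, so Z = (42.3, 0). RG runs at 131.5° with |RG| = 25.5, so G = (-16.90, 19.10). S is determined by |GS| = 47.0 and |SZ| = 27.9 together: it lies at the intersection of circle(G, 47.0) and circle(Z, 27.9). With |GZ| = 62.20, the foot of the radical line on GZ is 42.60 from G and the perpendicular offset is √(47.0² − 42.60²) = 19.85. Taking the left-of-GZ solution: S = (29.74, 24.91).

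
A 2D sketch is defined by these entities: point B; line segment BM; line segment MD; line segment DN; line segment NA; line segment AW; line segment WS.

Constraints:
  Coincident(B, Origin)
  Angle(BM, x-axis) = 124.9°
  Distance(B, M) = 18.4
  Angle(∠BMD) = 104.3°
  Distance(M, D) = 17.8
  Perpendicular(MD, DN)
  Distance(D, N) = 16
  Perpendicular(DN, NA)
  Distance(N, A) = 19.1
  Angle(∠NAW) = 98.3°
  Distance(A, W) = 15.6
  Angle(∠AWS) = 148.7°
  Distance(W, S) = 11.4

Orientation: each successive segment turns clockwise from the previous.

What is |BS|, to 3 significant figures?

28.3

B is at the origin; BM runs at 124.9° with length 18.4, so M = (-10.5, 15.1). ∠BMD = 104.3° gives MD at 49.2° from the x-axis; with |MD| = 17.8, D = (1.10, 28.6). The perpendicularity gives DN at right angles to MD, so DN runs at -40.8°; with |DN| = 16.0, N = (13.2, 18.1). DN is perpendicular to NA, so NA runs at -131°; with |NA| = 19.1, A = (0.735, 3.65). ∠NAW = 98.3° gives AW at 148° from the x-axis; with |AW| = 15.6, W = (-12.4, 12.0). ∠AWS = 148.7° gives WS at 116° from the x-axis; with |WS| = 11.4, S = (-17.5, 22.3). Then |BS| = |S − B| = 28.3.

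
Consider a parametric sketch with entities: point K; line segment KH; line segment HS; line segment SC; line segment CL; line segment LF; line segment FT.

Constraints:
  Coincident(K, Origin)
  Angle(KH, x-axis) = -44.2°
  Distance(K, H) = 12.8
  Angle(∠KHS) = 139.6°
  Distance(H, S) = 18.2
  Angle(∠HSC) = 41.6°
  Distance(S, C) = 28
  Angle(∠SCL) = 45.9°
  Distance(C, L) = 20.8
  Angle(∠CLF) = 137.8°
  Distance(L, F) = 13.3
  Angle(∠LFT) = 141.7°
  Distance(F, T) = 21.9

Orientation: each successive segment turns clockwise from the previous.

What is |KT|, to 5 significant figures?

45.087

∠CLF = 137.8° gives LF at -39.300° from the x-axis; with |LF| = 13.3, F = (21.477, -15.319). ∠LFT = 141.7° gives FT at -77.600° from the x-axis; with |FT| = 21.9, T = (26.179, -36.708). Then |KT| = |T − K| = 45.087.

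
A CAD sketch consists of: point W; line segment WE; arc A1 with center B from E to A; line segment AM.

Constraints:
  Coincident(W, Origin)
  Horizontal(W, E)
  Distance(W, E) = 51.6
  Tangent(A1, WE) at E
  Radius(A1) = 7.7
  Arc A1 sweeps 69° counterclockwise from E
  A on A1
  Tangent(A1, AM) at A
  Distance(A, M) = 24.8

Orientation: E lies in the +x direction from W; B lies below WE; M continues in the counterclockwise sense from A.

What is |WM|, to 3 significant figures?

45.3

On A1, E sits at bearing 90° from B; a 69° counterclockwise sweep puts A at bearing 159°, so A = B + 7.7·(cos 159°, sin 159°) = (44.4, -4.94). Tangency of A1 to AM means the radius BA is perpendicular to AM, so AM runs along (−sin 159°, cos 159°); with |AM| = 24.8, M = (35.5, -28.1). Then |WM| = |M − W| = 45.3.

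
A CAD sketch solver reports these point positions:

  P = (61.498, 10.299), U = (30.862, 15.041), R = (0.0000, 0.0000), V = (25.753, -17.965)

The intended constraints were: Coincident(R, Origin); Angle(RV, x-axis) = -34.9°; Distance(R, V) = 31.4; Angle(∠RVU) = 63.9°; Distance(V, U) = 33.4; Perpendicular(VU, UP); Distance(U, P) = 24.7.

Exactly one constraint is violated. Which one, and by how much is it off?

Distance(U, P) = 24.7 — off by 6.30.

R = (0.00, 0.00) ✓; RV at -34.90° ✓; |RV| = 31.40 ✓; ∠RVU = 63.90° ✓; |VU| = 33.40 ✓; ∠(VU, UP) = 90.00° ✓; |UP| = 31.00 ✗.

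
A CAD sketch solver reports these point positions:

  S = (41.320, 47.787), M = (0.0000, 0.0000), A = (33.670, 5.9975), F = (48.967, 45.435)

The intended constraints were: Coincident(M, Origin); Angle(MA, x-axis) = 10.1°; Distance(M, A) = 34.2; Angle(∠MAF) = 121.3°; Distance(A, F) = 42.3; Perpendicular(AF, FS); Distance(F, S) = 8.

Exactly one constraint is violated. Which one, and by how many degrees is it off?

Perpendicular(AF, FS) — off by 4.10°.

M = (0.00, 0.00) ✓; MA at 10.10° ✓; |MA| = 34.20 ✓; ∠MAF = 121.3° ✓; |AF| = 42.30 ✓; ∠(AF, FS) = 94.10° ✗; |FS| = 8.001 ✓.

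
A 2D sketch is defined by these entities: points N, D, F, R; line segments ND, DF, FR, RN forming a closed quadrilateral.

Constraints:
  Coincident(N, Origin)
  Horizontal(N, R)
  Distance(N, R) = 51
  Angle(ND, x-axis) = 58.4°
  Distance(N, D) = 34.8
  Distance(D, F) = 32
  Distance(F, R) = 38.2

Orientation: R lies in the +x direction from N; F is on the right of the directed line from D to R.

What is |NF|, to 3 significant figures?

13.0

Checks: |DF| = 32.00 ✓; |FR| = 38.20 ✓.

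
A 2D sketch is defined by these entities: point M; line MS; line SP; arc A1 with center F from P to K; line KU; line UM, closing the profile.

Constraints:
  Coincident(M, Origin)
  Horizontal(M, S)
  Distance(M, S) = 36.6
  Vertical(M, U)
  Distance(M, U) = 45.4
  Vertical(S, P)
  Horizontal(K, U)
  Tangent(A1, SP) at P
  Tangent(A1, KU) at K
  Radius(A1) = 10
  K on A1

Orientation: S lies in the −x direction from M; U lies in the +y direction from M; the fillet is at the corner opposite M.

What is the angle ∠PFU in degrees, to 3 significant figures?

159°

M is at the origin; M and S share the same y with |MS| = 36.6 and S on the −x side, so S = (-36.6, 0.00). MU is vertical with |MU| = 45.4 and U on the +y side, so U = (0.00, 45.4). The virtual corner opposite M is at (-36.6, 45.4). A1 meets SP tangentially, so FP is at right angles to SP and tangency of A1 to KU means the radius FK is perpendicular to KU, with radius 10.0, so the center F sits 10.0 in from both sides at F = (-26.6, 35.4). That places the tangent points at P = (-36.6, 35.4) on SP and K = (-26.6, 45.4) on KU. Then cos ∠PFU = FP·FU / (|FP||FU|), giving 159°.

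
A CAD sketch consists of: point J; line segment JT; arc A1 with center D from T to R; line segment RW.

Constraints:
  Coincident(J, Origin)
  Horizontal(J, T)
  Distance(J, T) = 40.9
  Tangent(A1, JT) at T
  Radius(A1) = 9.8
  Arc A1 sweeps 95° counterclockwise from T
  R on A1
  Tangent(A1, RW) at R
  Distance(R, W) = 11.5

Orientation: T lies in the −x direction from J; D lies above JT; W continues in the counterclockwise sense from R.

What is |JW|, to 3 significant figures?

39.0

J is at the origin; J and T share the same y with |JT| = 40.9 and T on the −x side, so T = (-40.9, 0.00). A1 meets JT tangentially, so DT is at right angles to JT, so D = T + (0, 9.8) = (-40.9, 9.80). On A1, T sits at bearing -90° from D; a 95° counterclockwise sweep puts R at bearing 5°, so R = D + 9.8·(cos 5°, sin 5°) = (-31.1, 10.7). Since A1 is tangent to RW there, DR ⟂ RW, so RW runs along (−sin 5°, cos 5°); with |RW| = 11.5, W = (-32.1, 22.1). Then |JW| = |W − J| = 39.0.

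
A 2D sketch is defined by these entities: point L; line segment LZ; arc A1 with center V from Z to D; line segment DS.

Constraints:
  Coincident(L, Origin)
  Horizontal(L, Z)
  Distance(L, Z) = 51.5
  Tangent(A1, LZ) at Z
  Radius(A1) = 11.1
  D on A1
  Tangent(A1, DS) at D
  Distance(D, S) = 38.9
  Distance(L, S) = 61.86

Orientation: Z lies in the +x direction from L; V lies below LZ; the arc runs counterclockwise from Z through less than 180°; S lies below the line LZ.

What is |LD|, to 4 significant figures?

41.72

Checks: |LZ| = 51.50 ✓; |VD| = 11.10 ✓; ∠(VD, DS) = 90.00° ✓; |DS| = 38.90 ✓; |LS| = 61.86 ✓.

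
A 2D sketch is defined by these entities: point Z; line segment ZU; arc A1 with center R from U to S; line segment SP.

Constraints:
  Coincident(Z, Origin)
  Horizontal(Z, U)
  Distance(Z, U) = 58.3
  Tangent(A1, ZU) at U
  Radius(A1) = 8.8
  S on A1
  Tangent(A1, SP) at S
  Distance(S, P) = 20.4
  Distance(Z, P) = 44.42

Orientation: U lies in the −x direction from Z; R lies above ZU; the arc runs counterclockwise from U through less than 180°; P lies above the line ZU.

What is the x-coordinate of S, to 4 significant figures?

-51.08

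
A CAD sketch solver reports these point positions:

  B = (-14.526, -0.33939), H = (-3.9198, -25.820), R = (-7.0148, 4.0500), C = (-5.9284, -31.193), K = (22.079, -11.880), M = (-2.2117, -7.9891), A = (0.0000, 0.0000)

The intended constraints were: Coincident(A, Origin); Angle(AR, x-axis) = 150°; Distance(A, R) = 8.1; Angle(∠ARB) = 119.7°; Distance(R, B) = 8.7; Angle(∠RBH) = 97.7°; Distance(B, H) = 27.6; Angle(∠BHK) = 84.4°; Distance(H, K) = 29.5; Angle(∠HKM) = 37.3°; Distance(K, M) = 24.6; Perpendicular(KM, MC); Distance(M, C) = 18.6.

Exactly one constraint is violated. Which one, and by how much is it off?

Distance(M, C) = 18.6 — off by 4.90.

A = (0.00, 0.00) ✓; AR at 150.0° ✓; |AR| = 8.100 ✓; ∠ARB = 119.7° ✓; |RB| = 8.700 ✓; ∠RBH = 97.70° ✓; |BH| = 27.60 ✓; ∠BHK = 84.40° ✓; |HK| = 29.50 ✓; ∠HKM = 37.30° ✓; |KM| = 24.60 ✓; ∠(KM, MC) = 90.00° ✓; |MC| = 23.50 ✗.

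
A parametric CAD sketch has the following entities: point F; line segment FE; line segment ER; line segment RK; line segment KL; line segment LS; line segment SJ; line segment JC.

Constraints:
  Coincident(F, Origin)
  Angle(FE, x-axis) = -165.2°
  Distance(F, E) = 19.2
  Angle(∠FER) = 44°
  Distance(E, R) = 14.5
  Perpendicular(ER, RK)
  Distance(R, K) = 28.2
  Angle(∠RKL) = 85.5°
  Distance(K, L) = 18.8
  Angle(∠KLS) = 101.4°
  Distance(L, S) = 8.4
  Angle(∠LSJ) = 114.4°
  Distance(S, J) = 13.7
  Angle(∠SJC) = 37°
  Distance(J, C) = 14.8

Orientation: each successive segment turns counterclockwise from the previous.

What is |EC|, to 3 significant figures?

25.0

∠LSJ = 114.4° gives SJ at -60.5° from the x-axis; with |SJ| = 13.7, J = (-7.43, 1.78). ∠SJC = 37.0° gives JC at 82.5° from the x-axis; with |JC| = 14.8, C = (-5.50, 16.5). Then |EC| = |C − E| = 25.0.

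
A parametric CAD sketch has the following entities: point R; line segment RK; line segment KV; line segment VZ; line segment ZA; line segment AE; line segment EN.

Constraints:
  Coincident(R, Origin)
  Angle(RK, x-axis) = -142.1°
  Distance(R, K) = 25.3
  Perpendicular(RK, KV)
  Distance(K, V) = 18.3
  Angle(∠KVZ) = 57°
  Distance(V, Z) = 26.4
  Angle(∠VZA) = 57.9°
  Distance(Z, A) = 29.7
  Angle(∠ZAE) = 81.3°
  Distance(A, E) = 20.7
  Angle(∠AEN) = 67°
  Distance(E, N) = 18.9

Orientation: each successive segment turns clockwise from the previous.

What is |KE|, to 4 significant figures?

15.47

R is at the origin; RK runs at -142.1° with length 25.3, so K = (-19.96, -15.54). The perpendicularity gives KV at right angles to RK, so KV runs at 127.9°; with |KV| = 18.3, V = (-31.21, -1.101). ∠KVZ = 57.0° gives VZ at 4.900° from the x-axis; with |VZ| = 26.4, Z = (-4.902, 1.154). ∠VZA = 57.9° gives ZA at -117.2° from the x-axis; with |ZA| = 29.7, A = (-18.48, -25.26). ∠ZAE = 81.3° gives AE at 144.1° from the x-axis; with |AE| = 20.7, E = (-35.25, -13.12). Then |KE| = |E − K| = 15.47.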